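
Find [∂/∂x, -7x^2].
- 14 x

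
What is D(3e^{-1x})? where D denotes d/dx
- 3 e^{- x}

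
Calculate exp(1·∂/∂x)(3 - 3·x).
- 3 x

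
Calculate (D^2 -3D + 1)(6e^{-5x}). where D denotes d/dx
246 e^{- 5 x}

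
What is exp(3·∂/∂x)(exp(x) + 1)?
e^{x + 3} + 1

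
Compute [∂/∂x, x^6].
6 x^{5}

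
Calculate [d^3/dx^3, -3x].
-9\frac{d^{2}}{dx^{2}}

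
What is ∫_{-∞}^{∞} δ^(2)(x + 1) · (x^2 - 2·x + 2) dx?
2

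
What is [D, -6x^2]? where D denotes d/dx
- 12 x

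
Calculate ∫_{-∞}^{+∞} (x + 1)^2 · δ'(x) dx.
-2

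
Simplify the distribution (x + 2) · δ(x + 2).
0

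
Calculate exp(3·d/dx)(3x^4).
3 x^{4} + 36 x^{3} + 162 x^{2} + 324 x + 243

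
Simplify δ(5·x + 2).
\frac{\delta(x + 2/5)}{5}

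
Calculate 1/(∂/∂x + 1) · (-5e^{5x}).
- \frac{5 e^{5 x}}{6}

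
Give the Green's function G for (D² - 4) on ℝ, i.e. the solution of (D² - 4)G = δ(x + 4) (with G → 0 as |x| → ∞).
-\frac{e^{-2|x + 4|}}{4}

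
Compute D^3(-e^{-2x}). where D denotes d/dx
8 e^{- 2 x}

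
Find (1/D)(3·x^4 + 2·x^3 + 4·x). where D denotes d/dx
\frac{3 x^{5}}{5} + \frac{x^{4}}{2} + 2 x^{2}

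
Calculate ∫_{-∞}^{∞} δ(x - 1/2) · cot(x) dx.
\cot{\left(\frac{1}{2} \right)}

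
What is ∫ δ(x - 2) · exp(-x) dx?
e^{-2}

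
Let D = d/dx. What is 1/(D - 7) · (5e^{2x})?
- e^{2 x}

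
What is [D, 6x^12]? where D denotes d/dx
72 x^{11}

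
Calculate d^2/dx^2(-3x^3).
- 18 x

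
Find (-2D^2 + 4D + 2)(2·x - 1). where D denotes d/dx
4 x + 6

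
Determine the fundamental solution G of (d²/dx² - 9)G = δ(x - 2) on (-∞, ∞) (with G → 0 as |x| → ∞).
-\frac{e^{-3|x - 2|}}{6}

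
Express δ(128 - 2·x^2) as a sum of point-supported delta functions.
\frac{\delta(x - 8) + \delta(x + 8)}{32}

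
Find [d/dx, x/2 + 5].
\frac{1}{2}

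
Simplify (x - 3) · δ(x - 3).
0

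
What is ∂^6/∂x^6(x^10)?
151200 x^{4}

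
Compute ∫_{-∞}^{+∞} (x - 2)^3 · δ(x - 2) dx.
0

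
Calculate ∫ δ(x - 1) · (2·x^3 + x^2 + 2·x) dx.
5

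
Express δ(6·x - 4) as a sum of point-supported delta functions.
\frac{\delta(x - 2/3)}{6}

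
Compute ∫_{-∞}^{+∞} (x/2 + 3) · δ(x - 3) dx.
\frac{9}{2}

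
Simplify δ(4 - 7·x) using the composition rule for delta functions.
\frac{\delta(x - 4/7)}{7}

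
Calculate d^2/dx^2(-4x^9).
- 288 x^{7}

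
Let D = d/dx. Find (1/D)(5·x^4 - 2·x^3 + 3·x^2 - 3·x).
x^{5} - \frac{x^{4}}{2} + x^{3} - \frac{3 x^{2}}{2}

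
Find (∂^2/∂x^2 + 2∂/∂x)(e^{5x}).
35 e^{5 x}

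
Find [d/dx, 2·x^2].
4 x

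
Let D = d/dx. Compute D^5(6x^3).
0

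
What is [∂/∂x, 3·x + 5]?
3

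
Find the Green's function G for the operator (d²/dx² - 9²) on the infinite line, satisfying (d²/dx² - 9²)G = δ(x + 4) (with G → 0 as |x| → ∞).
-\frac{e^{-9|x + 4|}}{18}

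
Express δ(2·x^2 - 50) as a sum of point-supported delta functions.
\frac{\delta(x - 5) + \delta(x + 5)}{20}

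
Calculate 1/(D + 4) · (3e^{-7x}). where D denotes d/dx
- e^{- 7 x}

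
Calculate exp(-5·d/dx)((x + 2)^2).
x^{2} - 6 x + 9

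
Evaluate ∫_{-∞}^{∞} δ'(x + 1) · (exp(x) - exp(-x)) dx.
- 2 \cosh{\left(1 \right)}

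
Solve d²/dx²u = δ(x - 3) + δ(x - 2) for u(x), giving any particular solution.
\frac{|x - 3|}{2} + \frac{|x - 2|}{2}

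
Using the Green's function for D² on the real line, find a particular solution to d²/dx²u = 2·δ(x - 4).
|x - 4|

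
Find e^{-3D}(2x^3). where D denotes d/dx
2 x^{3} - 18 x^{2} + 54 x - 54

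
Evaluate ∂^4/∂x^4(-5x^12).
- 59400 x^{8}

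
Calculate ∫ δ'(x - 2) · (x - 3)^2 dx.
2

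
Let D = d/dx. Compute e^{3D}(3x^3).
3 x^{3} + 27 x^{2} + 81 x + 81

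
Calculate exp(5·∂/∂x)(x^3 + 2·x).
x^{3} + 15 x^{2} + 77 x + 135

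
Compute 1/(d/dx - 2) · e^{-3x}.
- \frac{e^{- 3 x}}{5}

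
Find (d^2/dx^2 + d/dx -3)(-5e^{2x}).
- 15 e^{2 x}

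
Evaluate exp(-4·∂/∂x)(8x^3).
8 x^{3} - 96 x^{2} + 384 x - 512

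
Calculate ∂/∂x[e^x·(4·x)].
4 \left(x + 1\right) e^{x}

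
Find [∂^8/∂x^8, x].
8\frac{d^{7}}{dx^{7}}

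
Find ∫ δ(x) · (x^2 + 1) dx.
1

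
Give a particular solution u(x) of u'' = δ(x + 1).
\frac{|x + 1|}{2}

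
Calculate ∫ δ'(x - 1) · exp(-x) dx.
e^{-1}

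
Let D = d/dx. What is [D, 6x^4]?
24 x^{3}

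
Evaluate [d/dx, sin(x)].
\cos{\left(x \right)}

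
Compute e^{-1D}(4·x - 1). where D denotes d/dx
4 x - 5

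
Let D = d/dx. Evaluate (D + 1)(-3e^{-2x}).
3 e^{- 2 x}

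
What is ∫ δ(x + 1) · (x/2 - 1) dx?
- \frac{3}{2}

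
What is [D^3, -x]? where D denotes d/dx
-3D^{2}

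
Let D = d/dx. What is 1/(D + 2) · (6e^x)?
2 e^{x}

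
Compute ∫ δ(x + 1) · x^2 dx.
1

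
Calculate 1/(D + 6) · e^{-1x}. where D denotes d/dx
\frac{e^{- x}}{5}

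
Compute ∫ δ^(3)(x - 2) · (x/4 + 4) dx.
0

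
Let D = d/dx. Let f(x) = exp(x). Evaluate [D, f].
e^{x}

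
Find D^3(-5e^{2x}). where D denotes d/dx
- 40 e^{2 x}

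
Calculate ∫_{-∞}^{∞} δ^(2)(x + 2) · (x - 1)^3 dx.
-18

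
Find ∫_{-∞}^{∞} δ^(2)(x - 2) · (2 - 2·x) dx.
0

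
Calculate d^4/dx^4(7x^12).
83160 x^{8}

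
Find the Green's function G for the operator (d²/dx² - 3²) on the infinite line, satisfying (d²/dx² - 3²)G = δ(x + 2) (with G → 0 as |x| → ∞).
-\frac{e^{-3|x + 2|}}{6}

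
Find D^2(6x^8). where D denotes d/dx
336 x^{6}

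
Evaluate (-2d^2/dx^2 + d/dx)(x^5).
5 x^{3} \left(x - 8\right)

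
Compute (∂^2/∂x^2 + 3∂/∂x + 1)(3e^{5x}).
123 e^{5 x}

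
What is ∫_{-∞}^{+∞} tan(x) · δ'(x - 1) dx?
- \tan^{2}{\left(1 \right)} - 1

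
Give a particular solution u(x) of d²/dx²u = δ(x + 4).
\frac{|x + 4|}{2}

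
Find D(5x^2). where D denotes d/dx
10 x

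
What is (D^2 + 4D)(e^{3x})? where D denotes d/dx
21 e^{3 x}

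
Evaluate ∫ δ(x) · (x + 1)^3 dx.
1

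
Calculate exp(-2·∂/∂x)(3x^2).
3 x^{2} - 12 x + 12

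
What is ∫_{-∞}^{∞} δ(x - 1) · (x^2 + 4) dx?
5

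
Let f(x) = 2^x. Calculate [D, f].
2^{x} \log{\left(2 \right)}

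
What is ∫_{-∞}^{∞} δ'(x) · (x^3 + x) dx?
-1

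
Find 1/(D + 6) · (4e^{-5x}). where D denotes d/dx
4 e^{- 5 x}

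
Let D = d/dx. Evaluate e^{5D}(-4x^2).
- 4 x^{2} - 40 x - 100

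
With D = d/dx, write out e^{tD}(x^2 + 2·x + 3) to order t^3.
t^{2} + 2 t \left(x + 1\right) + x^{2} + 2 x + 3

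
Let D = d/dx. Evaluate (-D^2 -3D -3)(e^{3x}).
- 21 e^{3 x}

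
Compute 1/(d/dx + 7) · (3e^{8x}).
\frac{e^{8 x}}{5}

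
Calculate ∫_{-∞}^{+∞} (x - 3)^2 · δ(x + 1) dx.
16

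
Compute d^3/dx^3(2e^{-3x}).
- 54 e^{- 3 x}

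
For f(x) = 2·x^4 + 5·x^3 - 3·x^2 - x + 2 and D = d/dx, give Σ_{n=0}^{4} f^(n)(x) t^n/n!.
2 t^{4} + t^{3} \left(8 x + 5\right) + t^{2} \left(12 x^{2} + 15 x - 3\right) + t \left(8 x^{3} + 15 x^{2} - 6 x - 1\right) + 2 x^{4} + 5 x^{3} - 3 x^{2} - x + 2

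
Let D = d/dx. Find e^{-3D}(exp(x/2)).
e^{\frac{x}{2} - \frac{3}{2}}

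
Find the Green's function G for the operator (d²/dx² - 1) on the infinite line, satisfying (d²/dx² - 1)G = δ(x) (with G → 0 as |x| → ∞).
-\frac{e^{-|x|}}{2}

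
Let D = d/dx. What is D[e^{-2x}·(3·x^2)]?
6 x \left(1 - x\right) e^{- 2 x}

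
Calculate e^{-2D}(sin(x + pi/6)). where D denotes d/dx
\sin{\left(x - 2 + \frac{\pi}{6} \right)}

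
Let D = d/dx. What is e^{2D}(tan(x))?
\tan{\left(x + 2 \right)}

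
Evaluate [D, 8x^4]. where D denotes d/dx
32 x^{3}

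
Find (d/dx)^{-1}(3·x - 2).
\frac{3 x^{2}}{2} - 2 x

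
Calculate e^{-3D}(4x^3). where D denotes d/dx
4 x^{3} - 36 x^{2} + 108 x - 108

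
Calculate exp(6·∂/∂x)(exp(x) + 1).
e^{x + 6} + 1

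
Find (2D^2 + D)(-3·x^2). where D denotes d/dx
- 6 x - 12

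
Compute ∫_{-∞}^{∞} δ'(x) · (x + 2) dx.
-1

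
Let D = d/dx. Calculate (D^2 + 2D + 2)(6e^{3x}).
102 e^{3 x}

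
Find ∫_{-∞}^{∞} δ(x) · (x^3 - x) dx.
0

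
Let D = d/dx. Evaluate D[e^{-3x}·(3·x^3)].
9 x^{2} \left(1 - x\right) e^{- 3 x}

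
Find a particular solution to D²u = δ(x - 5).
\frac{|x - 5|}{2}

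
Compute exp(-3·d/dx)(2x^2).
2 x^{2} - 12 x + 18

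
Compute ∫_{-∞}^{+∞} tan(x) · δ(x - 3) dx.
\tan{\left(3 \right)}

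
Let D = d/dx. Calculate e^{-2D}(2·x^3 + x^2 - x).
2 x^{3} - 11 x^{2} + 19 x - 10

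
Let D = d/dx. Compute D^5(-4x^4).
0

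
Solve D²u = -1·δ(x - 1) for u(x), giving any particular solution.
-\frac{|x - 1|}{2}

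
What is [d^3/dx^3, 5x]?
15\frac{d^{2}}{dx^{2}}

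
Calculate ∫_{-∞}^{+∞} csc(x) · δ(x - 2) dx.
\csc{\left(2 \right)}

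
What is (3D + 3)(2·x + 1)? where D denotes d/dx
6 x + 9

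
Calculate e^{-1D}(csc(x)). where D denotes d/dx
\csc{\left(x - 1 \right)}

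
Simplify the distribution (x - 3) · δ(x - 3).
0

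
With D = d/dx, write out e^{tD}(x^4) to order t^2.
x^{2} \left(6 t^{2} + 4 t x + x^{2}\right)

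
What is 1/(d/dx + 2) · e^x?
\frac{e^{x}}{3}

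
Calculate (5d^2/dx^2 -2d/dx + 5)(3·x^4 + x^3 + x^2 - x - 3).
15 x^{4} - 19 x^{3} + 179 x^{2} + 21 x - 3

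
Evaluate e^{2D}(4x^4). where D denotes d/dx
4 x^{4} + 32 x^{3} + 96 x^{2} + 128 x + 64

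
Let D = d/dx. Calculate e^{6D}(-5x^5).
- 5 x^{5} - 150 x^{4} - 1800 x^{3} - 10800 x^{2} - 32400 x - 38880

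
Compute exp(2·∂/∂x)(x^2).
x^{2} + 4 x + 4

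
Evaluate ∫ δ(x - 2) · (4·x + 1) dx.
9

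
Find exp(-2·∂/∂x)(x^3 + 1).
x^{3} - 6 x^{2} + 12 x - 7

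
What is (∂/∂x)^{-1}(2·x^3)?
\frac{x^{4}}{2}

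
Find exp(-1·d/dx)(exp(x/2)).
e^{\frac{x}{2} - \frac{1}{2}}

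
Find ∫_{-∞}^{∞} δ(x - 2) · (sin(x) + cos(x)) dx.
\cos{\left(2 \right)} + \sin{\left(2 \right)}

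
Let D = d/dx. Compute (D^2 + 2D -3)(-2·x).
6 x - 4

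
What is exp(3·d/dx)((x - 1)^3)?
x^{3} + 6 x^{2} + 12 x + 8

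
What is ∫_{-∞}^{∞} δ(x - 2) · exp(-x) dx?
e^{-2}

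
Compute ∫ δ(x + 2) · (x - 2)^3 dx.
-64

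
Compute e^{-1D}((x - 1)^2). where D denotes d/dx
x^{2} - 4 x + 4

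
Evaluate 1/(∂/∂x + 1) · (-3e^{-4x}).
e^{- 4 x}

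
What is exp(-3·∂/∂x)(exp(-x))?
e^{3 - x}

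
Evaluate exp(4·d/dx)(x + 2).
x + 6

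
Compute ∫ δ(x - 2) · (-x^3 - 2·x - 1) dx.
-13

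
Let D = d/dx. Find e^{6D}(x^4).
x^{4} + 24 x^{3} + 216 x^{2} + 864 x + 1296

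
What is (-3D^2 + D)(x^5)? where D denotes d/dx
5 x^{3} \left(x - 12\right)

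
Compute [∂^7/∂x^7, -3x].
-21\frac{d^{6}}{dx^{6}}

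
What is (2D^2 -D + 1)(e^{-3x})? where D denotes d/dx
22 e^{- 3 x}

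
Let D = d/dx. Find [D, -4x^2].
- 8 x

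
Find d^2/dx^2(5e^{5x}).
125 e^{5 x}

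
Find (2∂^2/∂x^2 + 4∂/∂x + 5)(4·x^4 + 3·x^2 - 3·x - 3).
20 x^{4} + 64 x^{3} + 111 x^{2} + 9 x - 15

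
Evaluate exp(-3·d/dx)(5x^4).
5 x^{4} - 60 x^{3} + 270 x^{2} - 540 x + 405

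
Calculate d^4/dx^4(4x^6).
1440 x^{2}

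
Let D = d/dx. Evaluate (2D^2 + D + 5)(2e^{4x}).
82 e^{4 x}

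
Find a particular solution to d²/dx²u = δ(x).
\frac{|x|}{2}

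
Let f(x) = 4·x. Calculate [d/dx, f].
4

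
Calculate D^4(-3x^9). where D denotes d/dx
- 9072 x^{5}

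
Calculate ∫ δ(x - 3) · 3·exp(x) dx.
3 e^{3}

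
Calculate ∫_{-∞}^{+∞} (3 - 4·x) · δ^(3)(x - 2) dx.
0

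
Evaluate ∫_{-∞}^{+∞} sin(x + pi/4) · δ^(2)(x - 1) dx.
- \sin{\left(\frac{\pi}{4} + 1 \right)}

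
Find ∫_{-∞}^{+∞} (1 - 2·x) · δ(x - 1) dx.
-1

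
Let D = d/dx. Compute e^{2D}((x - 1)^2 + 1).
x^{2} + 2 x + 2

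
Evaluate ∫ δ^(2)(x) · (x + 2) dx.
0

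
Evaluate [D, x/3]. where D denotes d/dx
\frac{1}{3}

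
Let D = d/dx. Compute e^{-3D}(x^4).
x^{4} - 12 x^{3} + 54 x^{2} - 108 x + 81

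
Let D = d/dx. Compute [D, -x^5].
- 5 x^{4}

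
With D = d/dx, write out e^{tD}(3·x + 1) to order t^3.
3 t + 3 x + 1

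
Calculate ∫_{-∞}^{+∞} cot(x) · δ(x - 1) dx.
\cot{\left(1 \right)}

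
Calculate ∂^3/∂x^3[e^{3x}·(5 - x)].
27 \left(4 - x\right) e^{3 x}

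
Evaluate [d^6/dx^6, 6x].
36\frac{d^{5}}{dx^{5}}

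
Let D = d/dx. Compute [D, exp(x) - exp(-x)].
2 \cosh{\left(x \right)}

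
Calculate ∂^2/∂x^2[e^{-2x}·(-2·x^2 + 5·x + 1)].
4 \left(- 2 x^{2} + 9 x - 5\right) e^{- 2 x}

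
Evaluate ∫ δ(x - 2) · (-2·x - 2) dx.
-6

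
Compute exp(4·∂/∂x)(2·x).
2 x + 8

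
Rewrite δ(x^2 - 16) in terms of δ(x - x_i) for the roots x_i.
\frac{\delta(x - 4) + \delta(x + 4)}{8}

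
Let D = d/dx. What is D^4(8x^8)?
13440 x^{4}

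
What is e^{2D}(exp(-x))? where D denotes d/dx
e^{- x - 2}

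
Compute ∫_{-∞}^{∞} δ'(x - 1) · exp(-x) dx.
e^{-1}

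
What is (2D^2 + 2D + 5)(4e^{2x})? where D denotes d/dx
68 e^{2 x}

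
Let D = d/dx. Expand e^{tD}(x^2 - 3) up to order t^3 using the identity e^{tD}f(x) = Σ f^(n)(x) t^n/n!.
t^{2} + 2 t x + x^{2} - 3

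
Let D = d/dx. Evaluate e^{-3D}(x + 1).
x - 2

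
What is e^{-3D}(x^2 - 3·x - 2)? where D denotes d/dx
x^{2} - 9 x + 16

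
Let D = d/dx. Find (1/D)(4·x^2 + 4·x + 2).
\frac{4 x^{3}}{3} + 2 x^{2} + 2 x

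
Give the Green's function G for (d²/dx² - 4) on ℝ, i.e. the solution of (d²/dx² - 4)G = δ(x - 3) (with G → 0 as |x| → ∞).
-\frac{e^{-2|x - 3|}}{4}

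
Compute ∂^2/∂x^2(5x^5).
100 x^{3}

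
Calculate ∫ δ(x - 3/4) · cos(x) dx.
\cos{\left(\frac{3}{4} \right)}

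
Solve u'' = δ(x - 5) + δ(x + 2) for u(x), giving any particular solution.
\frac{|x - 5|}{2} + \frac{|x + 2|}{2}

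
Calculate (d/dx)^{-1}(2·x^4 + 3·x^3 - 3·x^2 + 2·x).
\frac{2 x^{5}}{5} + \frac{3 x^{4}}{4} - x^{3} + x^{2}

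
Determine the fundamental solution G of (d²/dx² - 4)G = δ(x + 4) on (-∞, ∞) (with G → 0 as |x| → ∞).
-\frac{e^{-2|x + 4|}}{4}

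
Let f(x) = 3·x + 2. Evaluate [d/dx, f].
3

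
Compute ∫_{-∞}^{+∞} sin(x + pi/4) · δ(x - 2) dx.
\sin{\left(\frac{\pi}{4} + 2 \right)}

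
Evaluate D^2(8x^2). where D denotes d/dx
16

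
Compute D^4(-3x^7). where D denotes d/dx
- 2520 x^{3}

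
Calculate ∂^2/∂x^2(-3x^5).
- 60 x^{3}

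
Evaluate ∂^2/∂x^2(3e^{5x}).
75 e^{5 x}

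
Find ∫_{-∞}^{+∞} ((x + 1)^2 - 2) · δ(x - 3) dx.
14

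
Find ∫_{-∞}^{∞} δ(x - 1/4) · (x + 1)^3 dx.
\frac{125}{64}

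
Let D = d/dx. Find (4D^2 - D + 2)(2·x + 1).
4 x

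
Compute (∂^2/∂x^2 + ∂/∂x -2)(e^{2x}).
4 e^{2 x}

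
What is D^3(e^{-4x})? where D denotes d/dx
- 64 e^{- 4 x}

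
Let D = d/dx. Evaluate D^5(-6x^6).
- 4320 x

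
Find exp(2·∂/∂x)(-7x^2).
- 7 x^{2} - 28 x - 28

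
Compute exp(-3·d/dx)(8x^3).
8 x^{3} - 72 x^{2} + 216 x - 216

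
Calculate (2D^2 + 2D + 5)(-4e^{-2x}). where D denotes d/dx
- 36 e^{- 2 x}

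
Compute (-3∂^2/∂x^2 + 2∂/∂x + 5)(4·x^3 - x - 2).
20 x^{3} + 24 x^{2} - 77 x - 12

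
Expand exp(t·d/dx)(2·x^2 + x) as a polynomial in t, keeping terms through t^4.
2 t^{2} + t \left(4 x + 1\right) + 2 x^{2} + x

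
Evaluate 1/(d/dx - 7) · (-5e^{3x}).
\frac{5 e^{3 x}}{4}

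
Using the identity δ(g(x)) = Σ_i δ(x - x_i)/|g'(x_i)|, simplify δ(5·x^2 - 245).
\frac{\delta(x - 7) + \delta(x + 7)}{70}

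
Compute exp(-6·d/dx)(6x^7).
6 x^{7} - 252 x^{6} + 4536 x^{5} - 45360 x^{4} + 272160 x^{3} - 979776 x^{2} + 1959552 x - 1679616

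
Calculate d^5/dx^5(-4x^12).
- 380160 x^{7}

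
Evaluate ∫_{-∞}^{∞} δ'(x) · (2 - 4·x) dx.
4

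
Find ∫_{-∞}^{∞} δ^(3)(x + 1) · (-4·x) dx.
0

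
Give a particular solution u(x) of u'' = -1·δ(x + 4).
-\frac{|x + 4|}{2}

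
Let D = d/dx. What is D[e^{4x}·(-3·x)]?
\left(- 12 x - 3\right) e^{4 x}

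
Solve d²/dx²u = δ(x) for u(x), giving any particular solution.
\frac{|x|}{2}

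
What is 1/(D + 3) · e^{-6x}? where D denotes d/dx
- \frac{e^{- 6 x}}{3}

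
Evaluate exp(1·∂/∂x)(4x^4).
4 x^{4} + 16 x^{3} + 24 x^{2} + 16 x + 4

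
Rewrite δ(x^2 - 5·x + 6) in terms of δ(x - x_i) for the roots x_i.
\frac{\delta(x - 2) + \delta(x - 3)}{1}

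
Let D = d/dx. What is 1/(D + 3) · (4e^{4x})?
\frac{4 e^{4 x}}{7}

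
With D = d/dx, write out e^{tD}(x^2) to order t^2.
t^{2} + 2 t x + x^{2}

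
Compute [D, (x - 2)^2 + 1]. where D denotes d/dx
2 x - 4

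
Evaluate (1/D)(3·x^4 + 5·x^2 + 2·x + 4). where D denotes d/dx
\frac{3 x^{5}}{5} + \frac{5 x^{3}}{3} + x^{2} + 4 x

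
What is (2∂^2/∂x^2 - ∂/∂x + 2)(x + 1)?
2 x + 1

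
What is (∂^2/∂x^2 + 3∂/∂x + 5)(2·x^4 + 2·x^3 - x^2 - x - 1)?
10 x^{4} + 34 x^{3} + 37 x^{2} + x - 10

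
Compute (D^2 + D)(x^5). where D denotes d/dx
5 x^{3} \left(x + 4\right)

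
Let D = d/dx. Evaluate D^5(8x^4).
0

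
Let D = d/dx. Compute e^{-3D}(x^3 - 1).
x^{3} - 9 x^{2} + 27 x - 28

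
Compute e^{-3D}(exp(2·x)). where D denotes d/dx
e^{2 x - 6}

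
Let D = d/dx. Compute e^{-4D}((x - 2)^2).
x^{2} - 12 x + 36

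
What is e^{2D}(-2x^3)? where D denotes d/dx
- 2 x^{3} - 12 x^{2} - 24 x - 16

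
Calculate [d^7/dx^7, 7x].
49\frac{d^{6}}{dx^{6}}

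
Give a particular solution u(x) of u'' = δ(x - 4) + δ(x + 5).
\frac{|x - 4|}{2} + \frac{|x + 5|}{2}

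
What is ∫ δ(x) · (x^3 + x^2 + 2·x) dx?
0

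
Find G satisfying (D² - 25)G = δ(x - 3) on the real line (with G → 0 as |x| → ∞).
-\frac{e^{-5|x - 3|}}{10}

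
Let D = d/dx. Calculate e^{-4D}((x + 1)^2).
x^{2} - 6 x + 9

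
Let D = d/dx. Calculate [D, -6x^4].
- 24 x^{3}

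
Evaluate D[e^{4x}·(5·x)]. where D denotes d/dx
\left(20 x + 5\right) e^{4 x}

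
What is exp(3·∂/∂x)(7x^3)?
7 x^{3} + 63 x^{2} + 189 x + 189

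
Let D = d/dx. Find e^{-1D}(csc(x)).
\csc{\left(x - 1 \right)}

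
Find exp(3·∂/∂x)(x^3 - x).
x^{3} + 9 x^{2} + 26 x + 24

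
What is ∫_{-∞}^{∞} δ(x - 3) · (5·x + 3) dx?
18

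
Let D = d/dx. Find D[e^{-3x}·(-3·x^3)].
9 x^{2} \left(x - 1\right) e^{- 3 x}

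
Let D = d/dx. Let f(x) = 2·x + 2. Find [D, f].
2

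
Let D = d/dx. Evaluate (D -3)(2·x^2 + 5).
- 6 x^{2} + 4 x - 15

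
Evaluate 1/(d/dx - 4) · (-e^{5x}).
- e^{5 x}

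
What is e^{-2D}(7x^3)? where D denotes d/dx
7 x^{3} - 42 x^{2} + 84 x - 56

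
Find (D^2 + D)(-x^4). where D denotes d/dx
4 x^{2} \left(- x - 3\right)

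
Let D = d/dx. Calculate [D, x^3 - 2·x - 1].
3 x^{2} - 2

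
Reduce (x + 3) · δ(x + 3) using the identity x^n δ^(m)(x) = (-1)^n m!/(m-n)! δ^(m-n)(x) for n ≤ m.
0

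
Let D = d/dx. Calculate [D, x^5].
5 x^{4}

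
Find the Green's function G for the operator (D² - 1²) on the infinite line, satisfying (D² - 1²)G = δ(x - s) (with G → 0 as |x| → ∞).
-\frac{e^{-|x-s|}}{2}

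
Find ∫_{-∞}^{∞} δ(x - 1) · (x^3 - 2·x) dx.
-1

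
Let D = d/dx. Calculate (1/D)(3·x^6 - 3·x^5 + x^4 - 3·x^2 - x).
\frac{3 x^{7}}{7} - \frac{x^{6}}{2} + \frac{x^{5}}{5} - x^{3} - \frac{x^{2}}{2}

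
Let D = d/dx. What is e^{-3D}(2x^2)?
2 x^{2} - 12 x + 18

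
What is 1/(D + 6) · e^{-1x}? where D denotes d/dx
\frac{e^{- x}}{5}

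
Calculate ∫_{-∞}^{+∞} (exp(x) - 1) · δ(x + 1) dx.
-1 + e^{-1}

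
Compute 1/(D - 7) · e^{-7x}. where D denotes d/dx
- \frac{e^{- 7 x}}{14}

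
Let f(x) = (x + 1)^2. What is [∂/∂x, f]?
2 x + 2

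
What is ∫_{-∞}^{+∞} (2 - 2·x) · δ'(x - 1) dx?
2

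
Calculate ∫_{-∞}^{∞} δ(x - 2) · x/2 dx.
1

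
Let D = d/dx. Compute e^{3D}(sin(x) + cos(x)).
\sqrt{2} \sin{\left(x + \frac{\pi}{4} + 3 \right)}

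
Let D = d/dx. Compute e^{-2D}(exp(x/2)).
e^{\frac{x}{2} - 1}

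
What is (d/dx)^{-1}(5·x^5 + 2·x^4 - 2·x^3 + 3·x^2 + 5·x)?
\frac{5 x^{6}}{6} + \frac{2 x^{5}}{5} - \frac{x^{4}}{2} + x^{3} + \frac{5 x^{2}}{2}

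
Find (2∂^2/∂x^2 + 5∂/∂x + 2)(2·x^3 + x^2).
4 x^{3} + 32 x^{2} + 34 x + 4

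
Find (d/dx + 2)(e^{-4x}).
- 2 e^{- 4 x}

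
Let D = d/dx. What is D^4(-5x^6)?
- 1800 x^{2}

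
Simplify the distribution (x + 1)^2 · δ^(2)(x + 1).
2\delta(x + 1)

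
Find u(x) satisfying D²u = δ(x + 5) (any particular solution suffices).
\frac{|x + 5|}{2}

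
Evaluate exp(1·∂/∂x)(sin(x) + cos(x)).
\sqrt{2} \sin{\left(x + \frac{\pi}{4} + 1 \right)}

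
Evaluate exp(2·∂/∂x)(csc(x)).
\csc{\left(x + 2 \right)}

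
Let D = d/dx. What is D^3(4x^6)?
480 x^{3}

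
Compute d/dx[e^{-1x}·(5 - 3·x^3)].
\left(3 x^{3} - 9 x^{2} - 5\right) e^{- x}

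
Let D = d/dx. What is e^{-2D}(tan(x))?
\tan{\left(x - 2 \right)}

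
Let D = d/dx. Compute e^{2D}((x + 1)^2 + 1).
x^{2} + 6 x + 10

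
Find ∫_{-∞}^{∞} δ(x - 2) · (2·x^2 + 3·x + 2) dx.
16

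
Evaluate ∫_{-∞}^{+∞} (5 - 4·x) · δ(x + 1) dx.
9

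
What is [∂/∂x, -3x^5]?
- 15 x^{4}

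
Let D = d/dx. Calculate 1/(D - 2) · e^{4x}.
\frac{e^{4 x}}{2}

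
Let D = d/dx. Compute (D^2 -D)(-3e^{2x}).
- 6 e^{2 x}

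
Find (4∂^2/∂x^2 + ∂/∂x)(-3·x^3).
9 x \left(- x - 8\right)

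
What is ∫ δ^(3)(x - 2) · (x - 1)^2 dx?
0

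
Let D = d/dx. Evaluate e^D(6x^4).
6 x^{4} + 24 x^{3} + 36 x^{2} + 24 x + 6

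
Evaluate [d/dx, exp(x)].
e^{x}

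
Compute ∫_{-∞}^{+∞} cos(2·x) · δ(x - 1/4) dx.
\cos{\left(\frac{1}{2} \right)}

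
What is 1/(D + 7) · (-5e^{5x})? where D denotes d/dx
- \frac{5 e^{5 x}}{12}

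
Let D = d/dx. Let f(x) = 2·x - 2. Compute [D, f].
2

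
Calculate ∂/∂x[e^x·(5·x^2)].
5 x \left(x + 2\right) e^{x}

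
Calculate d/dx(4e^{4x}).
16 e^{4 x}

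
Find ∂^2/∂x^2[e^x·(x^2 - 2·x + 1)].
\left(x^{2} + 2 x - 1\right) e^{x}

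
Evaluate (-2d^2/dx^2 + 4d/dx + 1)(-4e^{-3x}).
116 e^{- 3 x}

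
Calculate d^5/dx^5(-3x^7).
- 7560 x^{2}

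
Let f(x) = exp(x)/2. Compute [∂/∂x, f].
\frac{e^{x}}{2}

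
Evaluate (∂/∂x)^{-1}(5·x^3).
\frac{5 x^{4}}{4}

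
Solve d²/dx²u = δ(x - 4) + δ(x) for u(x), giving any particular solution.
\frac{|x - 4|}{2} + \frac{|x|}{2}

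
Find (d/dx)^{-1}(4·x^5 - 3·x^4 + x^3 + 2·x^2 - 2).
\frac{2 x^{6}}{3} - \frac{3 x^{5}}{5} + \frac{x^{4}}{4} + \frac{2 x^{3}}{3} - 2 x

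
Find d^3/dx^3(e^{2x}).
8 e^{2 x}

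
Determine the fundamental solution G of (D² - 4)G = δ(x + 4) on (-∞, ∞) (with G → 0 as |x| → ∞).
-\frac{e^{-2|x + 4|}}{4}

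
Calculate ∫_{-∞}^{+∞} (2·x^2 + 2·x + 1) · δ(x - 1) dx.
5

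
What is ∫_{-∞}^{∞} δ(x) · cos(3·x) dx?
1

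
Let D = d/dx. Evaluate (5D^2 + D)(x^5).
5 x^{3} \left(x + 20\right)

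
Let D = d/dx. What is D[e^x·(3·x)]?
3 \left(x + 1\right) e^{x}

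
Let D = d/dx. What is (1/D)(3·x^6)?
\frac{3 x^{7}}{7}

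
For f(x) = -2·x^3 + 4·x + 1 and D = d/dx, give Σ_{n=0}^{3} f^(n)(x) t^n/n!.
- 2 t^{3} - 6 t^{2} x - 2 t \left(3 x^{2} - 2\right) - 2 x^{3} + 4 x + 1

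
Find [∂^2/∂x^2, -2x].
-4\frac{d}{dx}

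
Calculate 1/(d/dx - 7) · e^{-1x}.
- \frac{e^{- x}}{8}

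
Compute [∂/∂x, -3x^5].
- 15 x^{4}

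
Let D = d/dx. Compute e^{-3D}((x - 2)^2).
x^{2} - 10 x + 25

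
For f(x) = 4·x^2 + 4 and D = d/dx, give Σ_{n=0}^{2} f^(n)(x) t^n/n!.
4 t^{2} + 8 t x + 4 x^{2} + 4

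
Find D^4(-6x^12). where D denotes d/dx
- 71280 x^{8}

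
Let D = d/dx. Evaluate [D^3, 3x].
9D^{2}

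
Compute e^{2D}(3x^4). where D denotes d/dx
3 x^{4} + 24 x^{3} + 72 x^{2} + 96 x + 48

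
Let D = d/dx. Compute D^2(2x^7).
84 x^{5}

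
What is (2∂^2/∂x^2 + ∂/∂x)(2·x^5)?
10 x^{3} \left(x + 8\right)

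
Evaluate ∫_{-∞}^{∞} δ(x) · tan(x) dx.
0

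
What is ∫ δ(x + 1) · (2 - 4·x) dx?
6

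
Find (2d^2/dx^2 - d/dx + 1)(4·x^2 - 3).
4 x^{2} - 8 x + 13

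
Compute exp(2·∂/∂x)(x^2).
x^{2} + 4 x + 4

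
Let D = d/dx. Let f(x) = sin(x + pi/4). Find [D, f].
\cos{\left(x + \frac{\pi}{4} \right)}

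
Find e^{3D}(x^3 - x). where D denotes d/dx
x^{3} + 9 x^{2} + 26 x + 24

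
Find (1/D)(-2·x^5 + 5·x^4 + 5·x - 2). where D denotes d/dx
- \frac{x^{6}}{3} + x^{5} + \frac{5 x^{2}}{2} - 2 x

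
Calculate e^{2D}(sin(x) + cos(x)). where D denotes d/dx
\sqrt{2} \sin{\left(x + \frac{\pi}{4} + 2 \right)}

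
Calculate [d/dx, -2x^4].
- 8 x^{3}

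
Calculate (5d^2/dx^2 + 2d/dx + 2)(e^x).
9 e^{x}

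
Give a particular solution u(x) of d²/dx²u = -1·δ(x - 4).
-\frac{|x - 4|}{2}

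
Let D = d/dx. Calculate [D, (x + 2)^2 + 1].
2 x + 4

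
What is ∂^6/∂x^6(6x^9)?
362880 x^{3}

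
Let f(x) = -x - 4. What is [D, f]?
-1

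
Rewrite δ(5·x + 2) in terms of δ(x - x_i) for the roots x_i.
\frac{\delta(x + 2/5)}{5}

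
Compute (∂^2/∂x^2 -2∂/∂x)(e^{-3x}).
15 e^{- 3 x}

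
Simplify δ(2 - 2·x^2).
\frac{\delta(x - 1) + \delta(x + 1)}{4}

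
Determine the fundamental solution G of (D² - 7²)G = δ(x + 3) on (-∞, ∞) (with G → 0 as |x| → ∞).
-\frac{e^{-7|x + 3|}}{14}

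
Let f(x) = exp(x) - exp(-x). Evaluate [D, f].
2 \cosh{\left(x \right)}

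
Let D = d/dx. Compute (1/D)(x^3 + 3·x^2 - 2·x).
\frac{x^{4}}{4} + x^{3} - x^{2}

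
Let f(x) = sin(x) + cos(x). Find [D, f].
- \sin{\left(x \right)} + \cos{\left(x \right)}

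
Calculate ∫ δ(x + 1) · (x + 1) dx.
0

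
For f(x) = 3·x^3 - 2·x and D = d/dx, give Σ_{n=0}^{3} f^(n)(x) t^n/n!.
3 t^{3} + 9 t^{2} x + t \left(9 x^{2} - 2\right) + 3 x^{3} - 2 x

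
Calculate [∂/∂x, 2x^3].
6 x^{2}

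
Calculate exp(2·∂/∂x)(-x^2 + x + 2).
x \left(- x - 3\right)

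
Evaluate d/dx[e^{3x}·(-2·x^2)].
2 x \left(- 3 x - 2\right) e^{3 x}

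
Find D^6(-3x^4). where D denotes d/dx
0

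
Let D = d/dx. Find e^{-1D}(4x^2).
4 x^{2} - 8 x + 4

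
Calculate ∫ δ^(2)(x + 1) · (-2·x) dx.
0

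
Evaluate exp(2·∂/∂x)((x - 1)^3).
x^{3} + 3 x^{2} + 3 x + 1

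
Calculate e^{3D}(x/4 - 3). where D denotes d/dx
\frac{x}{4} - \frac{9}{4}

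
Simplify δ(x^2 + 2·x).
\frac{\delta(x + 2) + \delta(x)}{2}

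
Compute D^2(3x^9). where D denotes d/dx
216 x^{7}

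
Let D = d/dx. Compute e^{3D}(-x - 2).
- x - 5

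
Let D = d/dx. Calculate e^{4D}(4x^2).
4 x^{2} + 32 x + 64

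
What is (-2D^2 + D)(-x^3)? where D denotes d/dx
3 x \left(4 - x\right)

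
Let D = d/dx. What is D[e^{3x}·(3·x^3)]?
9 x^{2} \left(x + 1\right) e^{3 x}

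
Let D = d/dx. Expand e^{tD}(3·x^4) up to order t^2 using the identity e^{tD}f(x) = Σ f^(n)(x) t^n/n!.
3 x^{2} \left(6 t^{2} + 4 t x + x^{2}\right)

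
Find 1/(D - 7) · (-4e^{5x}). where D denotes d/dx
2 e^{5 x}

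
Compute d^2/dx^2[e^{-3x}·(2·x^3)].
6 x \left(3 x^{2} - 6 x + 2\right) e^{- 3 x}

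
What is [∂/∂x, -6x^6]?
- 36 x^{5}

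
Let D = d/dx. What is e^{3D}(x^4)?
x^{4} + 12 x^{3} + 54 x^{2} + 108 x + 81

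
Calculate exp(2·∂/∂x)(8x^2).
8 x^{2} + 32 x + 32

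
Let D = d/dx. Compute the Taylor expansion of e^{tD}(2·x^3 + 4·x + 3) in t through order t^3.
2 t^{3} + 6 t^{2} x + 2 t \left(3 x^{2} + 2\right) + 2 x^{3} + 4 x + 3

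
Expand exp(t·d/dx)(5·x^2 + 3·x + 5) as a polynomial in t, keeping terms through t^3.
5 t^{2} + t \left(10 x + 3\right) + 5 x^{2} + 3 x + 5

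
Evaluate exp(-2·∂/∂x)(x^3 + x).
x^{3} - 6 x^{2} + 13 x - 10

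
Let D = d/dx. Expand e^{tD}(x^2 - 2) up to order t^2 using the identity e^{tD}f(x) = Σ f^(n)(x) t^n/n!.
t^{2} + 2 t x + x^{2} - 2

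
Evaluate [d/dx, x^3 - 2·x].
3 x^{2} - 2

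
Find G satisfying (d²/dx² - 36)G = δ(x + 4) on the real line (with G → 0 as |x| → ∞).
-\frac{e^{-6|x + 4|}}{12}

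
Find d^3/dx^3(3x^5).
180 x^{2}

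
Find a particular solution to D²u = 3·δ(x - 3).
\frac{3|x - 3|}{2}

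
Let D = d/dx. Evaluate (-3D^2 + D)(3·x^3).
9 x \left(x - 6\right)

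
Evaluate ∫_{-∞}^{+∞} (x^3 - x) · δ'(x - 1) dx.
-2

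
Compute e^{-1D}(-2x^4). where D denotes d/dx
- 2 x^{4} + 8 x^{3} - 12 x^{2} + 8 x - 2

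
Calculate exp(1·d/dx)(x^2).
x^{2} + 2 x + 1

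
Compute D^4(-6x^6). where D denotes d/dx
- 2160 x^{2}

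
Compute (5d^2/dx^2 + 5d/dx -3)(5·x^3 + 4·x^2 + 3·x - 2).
- 15 x^{3} + 63 x^{2} + 181 x + 61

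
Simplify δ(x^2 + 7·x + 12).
\frac{\delta(x + 3) + \delta(x + 4)}{1}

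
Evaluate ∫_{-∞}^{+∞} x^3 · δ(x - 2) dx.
8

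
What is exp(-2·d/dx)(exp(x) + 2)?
e^{x - 2} + 2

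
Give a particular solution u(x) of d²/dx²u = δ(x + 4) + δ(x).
\frac{|x + 4|}{2} + \frac{|x|}{2}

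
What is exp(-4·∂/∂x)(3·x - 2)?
3 x - 14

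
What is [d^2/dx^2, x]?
2\frac{d}{dx}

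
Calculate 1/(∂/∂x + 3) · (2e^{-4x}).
- 2 e^{- 4 x}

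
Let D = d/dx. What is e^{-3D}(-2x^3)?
- 2 x^{3} + 18 x^{2} - 54 x + 54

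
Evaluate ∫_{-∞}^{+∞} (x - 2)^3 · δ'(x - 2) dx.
0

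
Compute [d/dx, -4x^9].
- 36 x^{8}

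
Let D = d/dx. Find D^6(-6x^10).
- 907200 x^{4}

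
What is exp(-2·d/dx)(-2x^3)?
- 2 x^{3} + 12 x^{2} - 24 x + 16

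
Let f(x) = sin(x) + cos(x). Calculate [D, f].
- \sin{\left(x \right)} + \cos{\left(x \right)}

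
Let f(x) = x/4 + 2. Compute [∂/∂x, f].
\frac{1}{4}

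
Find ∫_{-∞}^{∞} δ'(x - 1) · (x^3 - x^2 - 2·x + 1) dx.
1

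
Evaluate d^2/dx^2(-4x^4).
- 48 x^{2}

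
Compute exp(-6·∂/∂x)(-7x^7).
- 7 x^{7} + 294 x^{6} - 5292 x^{5} + 52920 x^{4} - 317520 x^{3} + 1143072 x^{2} - 2286144 x + 1959552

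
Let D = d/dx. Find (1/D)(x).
\frac{x^{2}}{2}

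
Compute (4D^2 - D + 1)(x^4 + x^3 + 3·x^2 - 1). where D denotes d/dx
x^{4} - 3 x^{3} + 48 x^{2} + 18 x + 23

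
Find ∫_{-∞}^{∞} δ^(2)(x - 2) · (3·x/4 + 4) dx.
0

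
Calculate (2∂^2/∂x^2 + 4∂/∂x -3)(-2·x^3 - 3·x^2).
6 x^{3} - 15 x^{2} - 48 x - 12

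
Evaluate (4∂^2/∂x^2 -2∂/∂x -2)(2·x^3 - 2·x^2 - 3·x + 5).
- 4 x^{3} - 8 x^{2} + 62 x - 20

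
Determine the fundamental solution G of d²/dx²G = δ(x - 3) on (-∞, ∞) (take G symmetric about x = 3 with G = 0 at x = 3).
\frac{|x - 3|}{2}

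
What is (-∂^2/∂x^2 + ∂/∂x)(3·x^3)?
9 x \left(x - 2\right)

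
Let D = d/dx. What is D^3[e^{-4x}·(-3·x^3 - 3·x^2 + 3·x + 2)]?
2 \left(96 x^{3} - 120 x^{2} - 132 x + 35\right) e^{- 4 x}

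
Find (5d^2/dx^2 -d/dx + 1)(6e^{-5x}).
786 e^{- 5 x}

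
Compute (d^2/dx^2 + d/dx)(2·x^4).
8 x^{2} \left(x + 3\right)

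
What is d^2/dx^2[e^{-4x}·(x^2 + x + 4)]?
2 \left(8 x^{2} + 29\right) e^{- 4 x}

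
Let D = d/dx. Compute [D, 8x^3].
24 x^{2}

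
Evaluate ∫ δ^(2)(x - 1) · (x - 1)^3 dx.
0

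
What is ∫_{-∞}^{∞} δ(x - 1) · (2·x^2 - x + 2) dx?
3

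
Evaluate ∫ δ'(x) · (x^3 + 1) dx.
0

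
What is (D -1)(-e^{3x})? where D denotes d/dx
- 2 e^{3 x}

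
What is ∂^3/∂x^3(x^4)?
24 x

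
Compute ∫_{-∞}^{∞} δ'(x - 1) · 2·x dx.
-2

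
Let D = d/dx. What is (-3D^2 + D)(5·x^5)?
25 x^{3} \left(x - 12\right)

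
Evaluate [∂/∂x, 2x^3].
6 x^{2}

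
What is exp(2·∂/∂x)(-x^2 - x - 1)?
- x^{2} - 5 x - 7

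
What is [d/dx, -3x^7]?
- 21 x^{6}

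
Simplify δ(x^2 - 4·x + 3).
\frac{\delta(x - 3) + \delta(x - 1)}{2}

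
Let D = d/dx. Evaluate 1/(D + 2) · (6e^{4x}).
e^{4 x}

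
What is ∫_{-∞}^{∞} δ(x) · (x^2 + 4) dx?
4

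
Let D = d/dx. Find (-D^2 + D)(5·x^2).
10 x - 10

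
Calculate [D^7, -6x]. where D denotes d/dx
-42D^{6}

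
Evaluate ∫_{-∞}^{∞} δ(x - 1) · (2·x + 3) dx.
5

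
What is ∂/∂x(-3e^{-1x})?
3 e^{- x}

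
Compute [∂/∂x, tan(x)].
\frac{1}{\cos^{2}{\left(x \right)}}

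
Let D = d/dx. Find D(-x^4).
- 4 x^{3}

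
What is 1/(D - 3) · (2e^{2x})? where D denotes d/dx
- 2 e^{2 x}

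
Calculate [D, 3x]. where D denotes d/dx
3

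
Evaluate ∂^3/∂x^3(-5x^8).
- 1680 x^{5}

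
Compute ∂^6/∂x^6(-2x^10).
- 302400 x^{4}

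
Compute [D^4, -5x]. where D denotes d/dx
-20D^{3}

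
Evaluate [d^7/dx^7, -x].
-7\frac{d^{6}}{dx^{6}}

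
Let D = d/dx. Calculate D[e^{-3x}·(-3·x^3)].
9 x^{2} \left(x - 1\right) e^{- 3 x}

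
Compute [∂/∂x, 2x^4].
8 x^{3}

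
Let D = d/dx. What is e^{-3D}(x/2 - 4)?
\frac{x}{2} - \frac{11}{2}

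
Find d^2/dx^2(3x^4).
36 x^{2}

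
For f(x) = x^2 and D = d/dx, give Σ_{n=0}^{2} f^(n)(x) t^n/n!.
t^{2} + 2 t x + x^{2}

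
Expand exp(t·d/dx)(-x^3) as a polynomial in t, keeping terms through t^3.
- t^{3} - 3 t^{2} x - 3 t x^{2} - x^{3}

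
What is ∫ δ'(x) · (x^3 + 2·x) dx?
-2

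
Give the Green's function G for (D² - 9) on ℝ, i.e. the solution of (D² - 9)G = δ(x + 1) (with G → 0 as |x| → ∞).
-\frac{e^{-3|x + 1|}}{6}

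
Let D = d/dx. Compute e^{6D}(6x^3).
6 x^{3} + 108 x^{2} + 648 x + 1296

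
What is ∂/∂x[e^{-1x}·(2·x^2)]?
2 x \left(2 - x\right) e^{- x}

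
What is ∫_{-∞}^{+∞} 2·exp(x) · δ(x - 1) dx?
2 e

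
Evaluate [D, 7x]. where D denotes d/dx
7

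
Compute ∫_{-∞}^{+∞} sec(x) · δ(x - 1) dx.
\sec{\left(1 \right)}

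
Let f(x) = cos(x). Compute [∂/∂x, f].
- \sin{\left(x \right)}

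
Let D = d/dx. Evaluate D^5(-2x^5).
-240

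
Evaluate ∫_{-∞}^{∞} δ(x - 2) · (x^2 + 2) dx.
6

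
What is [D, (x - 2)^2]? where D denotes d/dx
2 x - 4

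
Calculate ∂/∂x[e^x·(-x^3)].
x^{2} \left(- x - 3\right) e^{x}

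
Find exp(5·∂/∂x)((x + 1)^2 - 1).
x^{2} + 12 x + 35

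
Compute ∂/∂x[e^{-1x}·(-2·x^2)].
2 x \left(x - 2\right) e^{- x}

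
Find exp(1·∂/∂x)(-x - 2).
- x - 3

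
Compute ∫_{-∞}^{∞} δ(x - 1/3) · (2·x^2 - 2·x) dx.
- \frac{4}{9}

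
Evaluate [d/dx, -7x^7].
- 49 x^{6}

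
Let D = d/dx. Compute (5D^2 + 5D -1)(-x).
x - 5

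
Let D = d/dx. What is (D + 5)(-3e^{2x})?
- 21 e^{2 x}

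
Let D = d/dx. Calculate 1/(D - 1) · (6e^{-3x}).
- \frac{3 e^{- 3 x}}{2}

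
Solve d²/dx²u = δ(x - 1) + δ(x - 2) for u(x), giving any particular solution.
\frac{|x - 1|}{2} + \frac{|x - 2|}{2}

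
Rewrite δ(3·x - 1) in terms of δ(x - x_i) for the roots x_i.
\frac{\delta(x - 1/3)}{3}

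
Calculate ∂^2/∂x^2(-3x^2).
-6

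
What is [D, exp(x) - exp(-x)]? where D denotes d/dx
2 \cosh{\left(x \right)}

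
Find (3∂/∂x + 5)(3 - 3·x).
6 - 15 x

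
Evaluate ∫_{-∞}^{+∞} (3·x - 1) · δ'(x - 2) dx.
-3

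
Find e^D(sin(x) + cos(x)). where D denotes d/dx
\sqrt{2} \sin{\left(x + \frac{\pi}{4} + 1 \right)}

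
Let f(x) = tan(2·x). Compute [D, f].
\frac{2}{\cos^{2}{\left(2 x \right)}}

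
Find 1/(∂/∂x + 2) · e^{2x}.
\frac{e^{2 x}}{4}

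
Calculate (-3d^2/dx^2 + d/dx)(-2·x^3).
6 x \left(6 - x\right)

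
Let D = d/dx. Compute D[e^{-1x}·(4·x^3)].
4 x^{2} \left(3 - x\right) e^{- x}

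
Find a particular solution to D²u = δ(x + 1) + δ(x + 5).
\frac{|x + 1|}{2} + \frac{|x + 5|}{2}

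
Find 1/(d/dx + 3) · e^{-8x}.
- \frac{e^{- 8 x}}{5}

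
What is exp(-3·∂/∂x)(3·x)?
3 x - 9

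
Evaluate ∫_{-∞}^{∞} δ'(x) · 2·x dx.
-2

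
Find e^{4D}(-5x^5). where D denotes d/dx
- 5 x^{5} - 100 x^{4} - 800 x^{3} - 3200 x^{2} - 6400 x - 5120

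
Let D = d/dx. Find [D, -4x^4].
- 16 x^{3}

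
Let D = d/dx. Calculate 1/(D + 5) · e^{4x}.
\frac{e^{4 x}}{9}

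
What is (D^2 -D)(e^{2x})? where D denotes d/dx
2 e^{2 x}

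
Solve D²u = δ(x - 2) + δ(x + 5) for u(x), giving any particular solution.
\frac{|x - 2|}{2} + \frac{|x + 5|}{2}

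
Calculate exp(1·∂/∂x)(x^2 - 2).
x^{2} + 2 x - 1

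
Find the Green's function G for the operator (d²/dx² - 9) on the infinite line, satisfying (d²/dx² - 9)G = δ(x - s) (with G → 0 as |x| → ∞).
-\frac{e^{-3|x-s|}}{6}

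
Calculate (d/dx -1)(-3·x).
3 x - 3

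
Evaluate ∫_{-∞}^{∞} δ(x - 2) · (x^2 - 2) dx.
2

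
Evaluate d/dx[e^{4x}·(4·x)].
\left(16 x + 4\right) e^{4 x}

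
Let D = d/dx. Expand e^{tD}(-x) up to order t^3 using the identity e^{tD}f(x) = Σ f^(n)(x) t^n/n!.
- t - x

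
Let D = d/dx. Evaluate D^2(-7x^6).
- 210 x^{4}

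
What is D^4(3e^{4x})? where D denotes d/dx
768 e^{4 x}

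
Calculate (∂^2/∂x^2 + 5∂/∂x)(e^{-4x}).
- 4 e^{- 4 x}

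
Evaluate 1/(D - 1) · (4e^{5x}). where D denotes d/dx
e^{5 x}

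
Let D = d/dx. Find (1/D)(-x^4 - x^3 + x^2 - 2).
- \frac{x^{5}}{5} - \frac{x^{4}}{4} + \frac{x^{3}}{3} - 2 x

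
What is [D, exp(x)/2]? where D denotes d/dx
\frac{e^{x}}{2}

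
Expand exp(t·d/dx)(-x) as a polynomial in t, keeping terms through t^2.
- t - x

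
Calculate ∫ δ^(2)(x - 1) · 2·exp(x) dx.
2 e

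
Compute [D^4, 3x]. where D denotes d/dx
12D^{3}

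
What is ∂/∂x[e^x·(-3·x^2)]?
3 x \left(- x - 2\right) e^{x}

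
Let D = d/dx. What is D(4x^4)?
16 x^{3}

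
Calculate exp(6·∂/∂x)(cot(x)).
\cot{\left(x + 6 \right)}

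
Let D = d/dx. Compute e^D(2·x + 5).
2 x + 7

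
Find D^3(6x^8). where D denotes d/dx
2016 x^{5}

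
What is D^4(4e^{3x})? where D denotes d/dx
324 e^{3 x}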